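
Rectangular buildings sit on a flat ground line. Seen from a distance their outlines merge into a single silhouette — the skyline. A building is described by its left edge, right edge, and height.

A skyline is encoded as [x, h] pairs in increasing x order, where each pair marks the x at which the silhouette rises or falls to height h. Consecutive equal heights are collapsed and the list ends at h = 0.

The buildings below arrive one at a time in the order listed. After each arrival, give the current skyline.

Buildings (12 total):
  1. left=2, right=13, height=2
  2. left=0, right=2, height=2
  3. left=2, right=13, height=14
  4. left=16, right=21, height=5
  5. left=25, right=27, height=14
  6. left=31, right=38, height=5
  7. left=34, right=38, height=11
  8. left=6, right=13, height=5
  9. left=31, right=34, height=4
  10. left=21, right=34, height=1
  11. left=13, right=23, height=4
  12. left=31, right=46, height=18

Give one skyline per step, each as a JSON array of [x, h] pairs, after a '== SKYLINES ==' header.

== SKYLINES ==
[[2,2],[13,0]]
[[0,2],[13,0]]
[[0,2],[2,14],[13,0]]
[[0,2],[2,14],[13,0],[16,5],[21,0]]
[[0,2],[2,14],[13,0],[16,5],[21,0],[25,14],[27,0]]
[[0,2],[2,14],[13,0],[16,5],[21,0],[25,14],[27,0],[31,5],[38,0]]
[[0,2],[2,14],[13,0],[16,5],[21,0],[25,14],[27,0],[31,5],[34,11],[38,0]]
[[0,2],[2,14],[13,0],[16,5],[21,0],[25,14],[27,0],[31,5],[34,11],[38,0]]
[[0,2],[2,14],[13,0],[16,5],[21,0],[25,14],[27,0],[31,5],[34,11],[38,0]]
[[0,2],[2,14],[13,0],[16,5],[21,1],[25,14],[27,1],[31,5],[34,11],[38,0]]
[[0,2],[2,14],[13,4],[16,5],[21,4],[23,1],[25,14],[27,1],[31,5],[34,11],[38,0]]
[[0,2],[2,14],[13,4],[16,5],[21,4],[23,1],[25,14],[27,1],[31,18],[46,0]]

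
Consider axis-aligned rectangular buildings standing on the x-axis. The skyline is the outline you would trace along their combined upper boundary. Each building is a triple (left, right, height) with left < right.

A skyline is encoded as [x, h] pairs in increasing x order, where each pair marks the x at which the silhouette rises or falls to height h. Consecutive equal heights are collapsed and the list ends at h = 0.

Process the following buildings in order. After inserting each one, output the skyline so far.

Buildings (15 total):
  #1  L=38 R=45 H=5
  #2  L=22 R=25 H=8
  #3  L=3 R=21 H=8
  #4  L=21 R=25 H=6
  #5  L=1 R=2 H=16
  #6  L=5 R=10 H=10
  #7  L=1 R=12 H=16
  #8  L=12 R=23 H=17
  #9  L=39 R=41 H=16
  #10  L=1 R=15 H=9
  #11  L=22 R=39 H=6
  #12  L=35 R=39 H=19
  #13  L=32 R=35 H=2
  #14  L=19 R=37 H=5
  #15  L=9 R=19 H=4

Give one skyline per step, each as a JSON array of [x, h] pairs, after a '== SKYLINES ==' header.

== SKYLINES ==
[[38,5],[45,0]]
[[22,8],[25,0],[38,5],[45,0]]
[[3,8],[21,0],[22,8],[25,0],[38,5],[45,0]]
[[3,8],[21,6],[22,8],[25,0],[38,5],[45,0]]
[[1,16],[2,0],[3,8],[21,6],[22,8],[25,0],[38,5],[45,0]]
[[1,16],[2,0],[3,8],[5,10],[10,8],[21,6],[22,8],[25,0],[38,5],[45,0]]
[[1,16],[12,8],[21,6],[22,8],[25,0],[38,5],[45,0]]
[[1,16],[12,17],[23,8],[25,0],[38,5],[45,0]]
[[1,16],[12,17],[23,8],[25,0],[38,5],[39,16],[41,5],[45,0]]
[[1,16],[12,17],[23,8],[25,0],[38,5],[39,16],[41,5],[45,0]]
[[1,16],[12,17],[23,8],[25,6],[39,16],[41,5],[45,0]]
[[1,16],[12,17],[23,8],[25,6],[35,19],[39,16],[41,5],[45,0]]
[[1,16],[12,17],[23,8],[25,6],[35,19],[39,16],[41,5],[45,0]]
[[1,16],[12,17],[23,8],[25,6],[35,19],[39,16],[41,5],[45,0]]
[[1,16],[12,17],[23,8],[25,6],[35,19],[39,16],[41,5],[45,0]]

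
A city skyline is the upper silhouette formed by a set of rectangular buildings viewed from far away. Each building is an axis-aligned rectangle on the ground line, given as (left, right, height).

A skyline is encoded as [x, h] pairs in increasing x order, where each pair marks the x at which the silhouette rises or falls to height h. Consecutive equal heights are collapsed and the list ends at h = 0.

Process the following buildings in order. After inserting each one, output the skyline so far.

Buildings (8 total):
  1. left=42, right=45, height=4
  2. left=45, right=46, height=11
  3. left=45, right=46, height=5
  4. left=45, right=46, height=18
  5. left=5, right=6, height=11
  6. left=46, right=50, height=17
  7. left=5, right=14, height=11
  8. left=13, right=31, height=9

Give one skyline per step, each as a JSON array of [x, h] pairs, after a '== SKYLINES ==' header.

== SKYLINES ==
[[42,4],[45,0]]
[[42,4],[45,11],[46,0]]
[[42,4],[45,11],[46,0]]
[[42,4],[45,18],[46,0]]
[[5,11],[6,0],[42,4],[45,18],[46,0]]
[[5,11],[6,0],[42,4],[45,18],[46,17],[50,0]]
[[5,11],[14,0],[42,4],[45,18],[46,17],[50,0]]
[[5,11],[14,9],[31,0],[42,4],[45,18],[46,17],[50,0]]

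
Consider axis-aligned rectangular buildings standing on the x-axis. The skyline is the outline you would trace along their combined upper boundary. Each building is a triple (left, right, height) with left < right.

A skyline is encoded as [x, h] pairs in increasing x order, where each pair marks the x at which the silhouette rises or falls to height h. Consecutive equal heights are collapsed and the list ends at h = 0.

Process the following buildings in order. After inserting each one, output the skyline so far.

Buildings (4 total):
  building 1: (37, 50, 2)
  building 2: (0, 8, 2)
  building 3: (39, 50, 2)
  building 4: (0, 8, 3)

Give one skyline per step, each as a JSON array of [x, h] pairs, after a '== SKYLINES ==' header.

== SKYLINES ==
[[37,2],[50,0]]
[[0,2],[8,0],[37,2],[50,0]]
[[0,2],[8,0],[37,2],[50,0]]
[[0,3],[8,0],[37,2],[50,0]]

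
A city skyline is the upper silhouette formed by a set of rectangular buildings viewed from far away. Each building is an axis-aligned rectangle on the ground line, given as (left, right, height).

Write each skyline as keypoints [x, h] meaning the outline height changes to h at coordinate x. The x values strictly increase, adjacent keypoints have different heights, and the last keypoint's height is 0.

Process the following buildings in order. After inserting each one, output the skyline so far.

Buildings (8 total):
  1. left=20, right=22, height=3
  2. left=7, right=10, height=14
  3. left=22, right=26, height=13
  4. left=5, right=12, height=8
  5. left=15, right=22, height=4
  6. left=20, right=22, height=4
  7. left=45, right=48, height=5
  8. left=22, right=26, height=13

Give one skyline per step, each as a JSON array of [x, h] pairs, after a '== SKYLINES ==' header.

== SKYLINES ==
[[20,3],[22,0]]
[[7,14],[10,0],[20,3],[22,0]]
[[7,14],[10,0],[20,3],[22,13],[26,0]]
[[5,8],[7,14],[10,8],[12,0],[20,3],[22,13],[26,0]]
[[5,8],[7,14],[10,8],[12,0],[15,4],[22,13],[26,0]]
[[5,8],[7,14],[10,8],[12,0],[15,4],[22,13],[26,0]]
[[5,8],[7,14],[10,8],[12,0],[15,4],[22,13],[26,0],[45,5],[48,0]]
[[5,8],[7,14],[10,8],[12,0],[15,4],[22,13],[26,0],[45,5],[48,0]]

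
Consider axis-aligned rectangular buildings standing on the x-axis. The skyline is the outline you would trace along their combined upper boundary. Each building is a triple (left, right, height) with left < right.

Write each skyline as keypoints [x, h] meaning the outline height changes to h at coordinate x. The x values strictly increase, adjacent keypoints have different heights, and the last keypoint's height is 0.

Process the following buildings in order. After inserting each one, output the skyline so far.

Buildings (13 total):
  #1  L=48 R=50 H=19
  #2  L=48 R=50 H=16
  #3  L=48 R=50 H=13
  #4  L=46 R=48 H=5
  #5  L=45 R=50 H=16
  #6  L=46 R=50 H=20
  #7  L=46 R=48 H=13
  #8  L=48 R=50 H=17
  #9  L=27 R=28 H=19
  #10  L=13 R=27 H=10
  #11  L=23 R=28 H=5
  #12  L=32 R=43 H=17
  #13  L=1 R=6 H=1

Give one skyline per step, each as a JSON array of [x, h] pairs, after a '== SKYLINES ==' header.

== SKYLINES ==
[[48,19],[50,0]]
[[48,19],[50,0]]
[[48,19],[50,0]]
[[46,5],[48,19],[50,0]]
[[45,16],[48,19],[50,0]]
[[45,16],[46,20],[50,0]]
[[45,16],[46,20],[50,0]]
[[45,16],[46,20],[50,0]]
[[27,19],[28,0],[45,16],[46,20],[50,0]]
[[13,10],[27,19],[28,0],[45,16],[46,20],[50,0]]
[[13,10],[27,19],[28,0],[45,16],[46,20],[50,0]]
[[13,10],[27,19],[28,0],[32,17],[43,0],[45,16],[46,20],[50,0]]
[[1,1],[6,0],[13,10],[27,19],[28,0],[32,17],[43,0],[45,16],[46,20],[50,0]]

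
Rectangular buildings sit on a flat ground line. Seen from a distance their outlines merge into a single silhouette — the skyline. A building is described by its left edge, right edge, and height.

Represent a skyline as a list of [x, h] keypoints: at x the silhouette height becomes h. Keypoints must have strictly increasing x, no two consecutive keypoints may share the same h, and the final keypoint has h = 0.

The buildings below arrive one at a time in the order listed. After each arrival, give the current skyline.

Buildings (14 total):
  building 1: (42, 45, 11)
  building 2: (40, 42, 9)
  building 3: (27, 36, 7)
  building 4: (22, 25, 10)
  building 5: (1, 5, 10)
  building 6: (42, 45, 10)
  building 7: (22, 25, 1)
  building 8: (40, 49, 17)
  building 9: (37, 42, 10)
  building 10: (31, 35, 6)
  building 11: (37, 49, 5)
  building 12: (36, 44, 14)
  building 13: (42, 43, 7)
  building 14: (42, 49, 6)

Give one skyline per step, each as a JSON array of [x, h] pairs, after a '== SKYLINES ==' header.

== SKYLINES ==
[[42,11],[45,0]]
[[40,9],[42,11],[45,0]]
[[27,7],[36,0],[40,9],[42,11],[45,0]]
[[22,10],[25,0],[27,7],[36,0],[40,9],[42,11],[45,0]]
[[1,10],[5,0],[22,10],[25,0],[27,7],[36,0],[40,9],[42,11],[45,0]]
[[1,10],[5,0],[22,10],[25,0],[27,7],[36,0],[40,9],[42,11],[45,0]]
[[1,10],[5,0],[22,10],[25,0],[27,7],[36,0],[40,9],[42,11],[45,0]]
[[1,10],[5,0],[22,10],[25,0],[27,7],[36,0],[40,17],[49,0]]
[[1,10],[5,0],[22,10],[25,0],[27,7],[36,0],[37,10],[40,17],[49,0]]
[[1,10],[5,0],[22,10],[25,0],[27,7],[36,0],[37,10],[40,17],[49,0]]
[[1,10],[5,0],[22,10],[25,0],[27,7],[36,0],[37,10],[40,17],[49,0]]
[[1,10],[5,0],[22,10],[25,0],[27,7],[36,14],[40,17],[49,0]]
[[1,10],[5,0],[22,10],[25,0],[27,7],[36,14],[40,17],[49,0]]
[[1,10],[5,0],[22,10],[25,0],[27,7],[36,14],[40,17],[49,0]]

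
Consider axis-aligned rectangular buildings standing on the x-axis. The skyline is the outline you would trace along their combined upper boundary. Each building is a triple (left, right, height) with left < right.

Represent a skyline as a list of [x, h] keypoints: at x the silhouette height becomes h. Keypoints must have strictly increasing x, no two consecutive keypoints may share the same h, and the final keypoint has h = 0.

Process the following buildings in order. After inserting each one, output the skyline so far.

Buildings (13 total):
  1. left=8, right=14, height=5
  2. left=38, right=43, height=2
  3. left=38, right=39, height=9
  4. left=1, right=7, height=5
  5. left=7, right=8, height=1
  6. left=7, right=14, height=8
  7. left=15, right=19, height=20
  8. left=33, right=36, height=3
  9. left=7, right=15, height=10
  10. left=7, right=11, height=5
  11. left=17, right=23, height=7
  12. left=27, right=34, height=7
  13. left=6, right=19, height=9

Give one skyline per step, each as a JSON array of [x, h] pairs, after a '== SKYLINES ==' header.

== SKYLINES ==
[[8,5],[14,0]]
[[8,5],[14,0],[38,2],[43,0]]
[[8,5],[14,0],[38,9],[39,2],[43,0]]
[[1,5],[7,0],[8,5],[14,0],[38,9],[39,2],[43,0]]
[[1,5],[7,1],[8,5],[14,0],[38,9],[39,2],[43,0]]
[[1,5],[7,8],[14,0],[38,9],[39,2],[43,0]]
[[1,5],[7,8],[14,0],[15,20],[19,0],[38,9],[39,2],[43,0]]
[[1,5],[7,8],[14,0],[15,20],[19,0],[33,3],[36,0],[38,9],[39,2],[43,0]]
[[1,5],[7,10],[15,20],[19,0],[33,3],[36,0],[38,9],[39,2],[43,0]]
[[1,5],[7,10],[15,20],[19,0],[33,3],[36,0],[38,9],[39,2],[43,0]]
[[1,5],[7,10],[15,20],[19,7],[23,0],[33,3],[36,0],[38,9],[39,2],[43,0]]
[[1,5],[7,10],[15,20],[19,7],[23,0],[27,7],[34,3],[36,0],[38,9],[39,2],[43,0]]
[[1,5],[6,9],[7,10],[15,20],[19,7],[23,0],[27,7],[34,3],[36,0],[38,9],[39,2],[43,0]]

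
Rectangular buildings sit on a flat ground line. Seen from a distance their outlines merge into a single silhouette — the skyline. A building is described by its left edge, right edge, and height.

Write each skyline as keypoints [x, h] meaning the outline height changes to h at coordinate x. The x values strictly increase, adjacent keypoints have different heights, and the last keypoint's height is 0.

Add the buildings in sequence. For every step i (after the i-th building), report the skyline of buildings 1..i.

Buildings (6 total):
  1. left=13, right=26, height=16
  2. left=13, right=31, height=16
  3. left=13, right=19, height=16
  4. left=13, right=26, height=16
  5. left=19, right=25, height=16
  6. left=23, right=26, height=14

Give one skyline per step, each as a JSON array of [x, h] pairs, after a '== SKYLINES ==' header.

== SKYLINES ==
[[13,16],[26,0]]
[[13,16],[31,0]]
[[13,16],[31,0]]
[[13,16],[31,0]]
[[13,16],[31,0]]
[[13,16],[31,0]]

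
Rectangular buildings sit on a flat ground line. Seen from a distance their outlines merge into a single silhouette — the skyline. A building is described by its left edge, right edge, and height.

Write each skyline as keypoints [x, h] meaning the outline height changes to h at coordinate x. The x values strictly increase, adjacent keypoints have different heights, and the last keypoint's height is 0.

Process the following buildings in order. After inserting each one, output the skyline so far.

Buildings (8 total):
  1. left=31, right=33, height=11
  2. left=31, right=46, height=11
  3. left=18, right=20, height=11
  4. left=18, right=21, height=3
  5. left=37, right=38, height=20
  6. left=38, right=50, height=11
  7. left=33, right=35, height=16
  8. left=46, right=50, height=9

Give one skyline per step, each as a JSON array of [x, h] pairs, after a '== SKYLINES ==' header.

== SKYLINES ==
[[31,11],[33,0]]
[[31,11],[46,0]]
[[18,11],[20,0],[31,11],[46,0]]
[[18,11],[20,3],[21,0],[31,11],[46,0]]
[[18,11],[20,3],[21,0],[31,11],[37,20],[38,11],[46,0]]
[[18,11],[20,3],[21,0],[31,11],[37,20],[38,11],[50,0]]
[[18,11],[20,3],[21,0],[31,11],[33,16],[35,11],[37,20],[38,11],[50,0]]
[[18,11],[20,3],[21,0],[31,11],[33,16],[35,11],[37,20],[38,11],[50,0]]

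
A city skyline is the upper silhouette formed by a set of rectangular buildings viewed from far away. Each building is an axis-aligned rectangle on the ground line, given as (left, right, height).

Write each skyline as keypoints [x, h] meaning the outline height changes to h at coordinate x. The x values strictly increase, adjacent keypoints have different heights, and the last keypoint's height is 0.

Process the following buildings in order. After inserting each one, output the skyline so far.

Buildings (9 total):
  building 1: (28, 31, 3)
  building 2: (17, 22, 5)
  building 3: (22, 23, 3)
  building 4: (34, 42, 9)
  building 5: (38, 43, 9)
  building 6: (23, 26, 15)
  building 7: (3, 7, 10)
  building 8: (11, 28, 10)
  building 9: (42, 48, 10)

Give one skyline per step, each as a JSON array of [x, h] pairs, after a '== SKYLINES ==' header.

== SKYLINES ==
[[28,3],[31,0]]
[[17,5],[22,0],[28,3],[31,0]]
[[17,5],[22,3],[23,0],[28,3],[31,0]]
[[17,5],[22,3],[23,0],[28,3],[31,0],[34,9],[42,0]]
[[17,5],[22,3],[23,0],[28,3],[31,0],[34,9],[43,0]]
[[17,5],[22,3],[23,15],[26,0],[28,3],[31,0],[34,9],[43,0]]
[[3,10],[7,0],[17,5],[22,3],[23,15],[26,0],[28,3],[31,0],[34,9],[43,0]]
[[3,10],[7,0],[11,10],[23,15],[26,10],[28,3],[31,0],[34,9],[43,0]]
[[3,10],[7,0],[11,10],[23,15],[26,10],[28,3],[31,0],[34,9],[42,10],[48,0]]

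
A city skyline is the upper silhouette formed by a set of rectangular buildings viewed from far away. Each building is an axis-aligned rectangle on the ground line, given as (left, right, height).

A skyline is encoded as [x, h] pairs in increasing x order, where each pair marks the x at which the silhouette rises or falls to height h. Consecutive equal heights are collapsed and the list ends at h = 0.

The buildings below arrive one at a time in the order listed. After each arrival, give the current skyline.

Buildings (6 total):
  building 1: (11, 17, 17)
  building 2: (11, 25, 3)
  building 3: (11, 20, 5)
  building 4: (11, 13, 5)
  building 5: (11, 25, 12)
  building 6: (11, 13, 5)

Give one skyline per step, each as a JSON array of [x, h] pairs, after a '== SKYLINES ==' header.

== SKYLINES ==
[[11,17],[17,0]]
[[11,17],[17,3],[25,0]]
[[11,17],[17,5],[20,3],[25,0]]
[[11,17],[17,5],[20,3],[25,0]]
[[11,17],[17,12],[25,0]]
[[11,17],[17,12],[25,0]]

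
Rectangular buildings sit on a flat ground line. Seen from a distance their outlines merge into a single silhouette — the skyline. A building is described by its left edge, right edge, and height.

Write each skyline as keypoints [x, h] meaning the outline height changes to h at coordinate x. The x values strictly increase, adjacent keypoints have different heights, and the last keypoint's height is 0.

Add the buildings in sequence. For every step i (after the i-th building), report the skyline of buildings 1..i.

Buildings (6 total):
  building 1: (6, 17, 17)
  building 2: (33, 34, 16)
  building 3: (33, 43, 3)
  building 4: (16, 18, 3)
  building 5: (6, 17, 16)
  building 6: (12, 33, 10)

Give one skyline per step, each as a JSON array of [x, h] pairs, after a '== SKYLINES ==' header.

== SKYLINES ==
[[6,17],[17,0]]
[[6,17],[17,0],[33,16],[34,0]]
[[6,17],[17,0],[33,16],[34,3],[43,0]]
[[6,17],[17,3],[18,0],[33,16],[34,3],[43,0]]
[[6,17],[17,3],[18,0],[33,16],[34,3],[43,0]]
[[6,17],[17,10],[33,16],[34,3],[43,0]]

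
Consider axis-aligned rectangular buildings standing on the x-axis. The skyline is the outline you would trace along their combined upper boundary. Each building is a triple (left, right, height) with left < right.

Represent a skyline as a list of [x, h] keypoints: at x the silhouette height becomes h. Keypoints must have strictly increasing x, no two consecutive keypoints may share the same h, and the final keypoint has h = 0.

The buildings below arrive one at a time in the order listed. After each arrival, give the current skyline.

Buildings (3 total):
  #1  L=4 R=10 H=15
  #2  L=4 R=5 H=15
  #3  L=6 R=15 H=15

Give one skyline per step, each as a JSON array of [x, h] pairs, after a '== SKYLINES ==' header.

== SKYLINES ==
[[4,15],[10,0]]
[[4,15],[10,0]]
[[4,15],[15,0]]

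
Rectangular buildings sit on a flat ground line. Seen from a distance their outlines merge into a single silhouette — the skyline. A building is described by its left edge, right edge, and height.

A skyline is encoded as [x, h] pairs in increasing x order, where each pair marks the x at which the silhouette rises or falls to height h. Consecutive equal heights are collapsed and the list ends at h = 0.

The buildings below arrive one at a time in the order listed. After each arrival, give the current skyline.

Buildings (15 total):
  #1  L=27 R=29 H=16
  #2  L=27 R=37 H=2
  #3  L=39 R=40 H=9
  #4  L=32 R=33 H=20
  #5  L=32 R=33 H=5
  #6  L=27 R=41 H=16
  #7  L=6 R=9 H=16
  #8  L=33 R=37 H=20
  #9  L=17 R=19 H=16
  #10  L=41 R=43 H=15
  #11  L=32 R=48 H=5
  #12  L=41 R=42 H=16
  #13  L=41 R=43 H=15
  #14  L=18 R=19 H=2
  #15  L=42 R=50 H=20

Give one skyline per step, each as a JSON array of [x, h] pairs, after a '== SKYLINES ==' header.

== SKYLINES ==
[[27,16],[29,0]]
[[27,16],[29,2],[37,0]]
[[27,16],[29,2],[37,0],[39,9],[40,0]]
[[27,16],[29,2],[32,20],[33,2],[37,0],[39,9],[40,0]]
[[27,16],[29,2],[32,20],[33,2],[37,0],[39,9],[40,0]]
[[27,16],[32,20],[33,16],[41,0]]
[[6,16],[9,0],[27,16],[32,20],[33,16],[41,0]]
[[6,16],[9,0],[27,16],[32,20],[37,16],[41,0]]
[[6,16],[9,0],[17,16],[19,0],[27,16],[32,20],[37,16],[41,0]]
[[6,16],[9,0],[17,16],[19,0],[27,16],[32,20],[37,16],[41,15],[43,0]]
[[6,16],[9,0],[17,16],[19,0],[27,16],[32,20],[37,16],[41,15],[43,5],[48,0]]
[[6,16],[9,0],[17,16],[19,0],[27,16],[32,20],[37,16],[42,15],[43,5],[48,0]]
[[6,16],[9,0],[17,16],[19,0],[27,16],[32,20],[37,16],[42,15],[43,5],[48,0]]
[[6,16],[9,0],[17,16],[19,0],[27,16],[32,20],[37,16],[42,15],[43,5],[48,0]]
[[6,16],[9,0],[17,16],[19,0],[27,16],[32,20],[37,16],[42,20],[50,0]]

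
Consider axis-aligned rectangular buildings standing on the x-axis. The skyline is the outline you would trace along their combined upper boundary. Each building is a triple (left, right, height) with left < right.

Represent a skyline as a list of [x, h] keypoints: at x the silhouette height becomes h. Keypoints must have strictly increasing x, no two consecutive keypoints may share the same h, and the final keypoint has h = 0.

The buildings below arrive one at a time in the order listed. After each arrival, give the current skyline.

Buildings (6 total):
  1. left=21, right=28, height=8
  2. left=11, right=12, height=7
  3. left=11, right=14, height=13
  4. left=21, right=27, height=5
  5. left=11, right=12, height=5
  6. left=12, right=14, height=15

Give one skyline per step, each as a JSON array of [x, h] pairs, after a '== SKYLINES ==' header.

== SKYLINES ==
[[21,8],[28,0]]
[[11,7],[12,0],[21,8],[28,0]]
[[11,13],[14,0],[21,8],[28,0]]
[[11,13],[14,0],[21,8],[28,0]]
[[11,13],[14,0],[21,8],[28,0]]
[[11,13],[12,15],[14,0],[21,8],[28,0]]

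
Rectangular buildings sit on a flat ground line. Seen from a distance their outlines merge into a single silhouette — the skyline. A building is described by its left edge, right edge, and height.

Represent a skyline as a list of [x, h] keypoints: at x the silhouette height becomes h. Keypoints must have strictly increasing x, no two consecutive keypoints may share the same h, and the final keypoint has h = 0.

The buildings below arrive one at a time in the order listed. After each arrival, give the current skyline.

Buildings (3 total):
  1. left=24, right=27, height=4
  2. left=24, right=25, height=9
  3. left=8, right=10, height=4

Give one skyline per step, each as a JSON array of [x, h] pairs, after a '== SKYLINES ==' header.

== SKYLINES ==
[[24,4],[27,0]]
[[24,9],[25,4],[27,0]]
[[8,4],[10,0],[24,9],[25,4],[27,0]]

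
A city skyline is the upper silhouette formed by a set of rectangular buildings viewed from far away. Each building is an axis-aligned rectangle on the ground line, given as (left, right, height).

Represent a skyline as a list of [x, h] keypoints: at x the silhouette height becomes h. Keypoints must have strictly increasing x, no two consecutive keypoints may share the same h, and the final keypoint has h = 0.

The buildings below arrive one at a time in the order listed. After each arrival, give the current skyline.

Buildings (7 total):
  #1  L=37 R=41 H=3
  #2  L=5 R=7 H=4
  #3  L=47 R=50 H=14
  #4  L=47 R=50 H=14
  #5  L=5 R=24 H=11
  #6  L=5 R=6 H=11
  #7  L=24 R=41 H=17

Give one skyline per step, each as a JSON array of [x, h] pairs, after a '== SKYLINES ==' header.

== SKYLINES ==
[[37,3],[41,0]]
[[5,4],[7,0],[37,3],[41,0]]
[[5,4],[7,0],[37,3],[41,0],[47,14],[50,0]]
[[5,4],[7,0],[37,3],[41,0],[47,14],[50,0]]
[[5,11],[24,0],[37,3],[41,0],[47,14],[50,0]]
[[5,11],[24,0],[37,3],[41,0],[47,14],[50,0]]
[[5,11],[24,17],[41,0],[47,14],[50,0]]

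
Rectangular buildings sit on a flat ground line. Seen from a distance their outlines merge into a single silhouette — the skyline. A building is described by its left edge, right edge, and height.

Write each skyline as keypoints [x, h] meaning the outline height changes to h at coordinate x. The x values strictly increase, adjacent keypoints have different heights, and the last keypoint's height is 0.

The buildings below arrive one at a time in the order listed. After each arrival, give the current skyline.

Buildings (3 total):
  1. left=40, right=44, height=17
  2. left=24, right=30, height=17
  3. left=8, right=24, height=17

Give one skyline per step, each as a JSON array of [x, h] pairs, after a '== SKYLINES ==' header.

== SKYLINES ==
[[40,17],[44,0]]
[[24,17],[30,0],[40,17],[44,0]]
[[8,17],[30,0],[40,17],[44,0]]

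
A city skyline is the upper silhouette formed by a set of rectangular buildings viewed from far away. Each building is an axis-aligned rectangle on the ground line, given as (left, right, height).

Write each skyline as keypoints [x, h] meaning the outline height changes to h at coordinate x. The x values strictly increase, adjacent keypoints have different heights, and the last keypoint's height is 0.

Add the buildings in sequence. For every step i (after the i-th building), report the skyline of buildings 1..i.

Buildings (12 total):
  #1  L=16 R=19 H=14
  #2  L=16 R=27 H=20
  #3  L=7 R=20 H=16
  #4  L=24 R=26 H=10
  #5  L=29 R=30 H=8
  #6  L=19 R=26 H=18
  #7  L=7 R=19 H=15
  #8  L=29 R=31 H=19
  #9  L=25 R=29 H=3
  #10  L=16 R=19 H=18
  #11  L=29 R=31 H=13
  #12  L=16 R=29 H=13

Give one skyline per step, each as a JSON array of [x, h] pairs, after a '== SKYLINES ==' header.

== SKYLINES ==
[[16,14],[19,0]]
[[16,20],[27,0]]
[[7,16],[16,20],[27,0]]
[[7,16],[16,20],[27,0]]
[[7,16],[16,20],[27,0],[29,8],[30,0]]
[[7,16],[16,20],[27,0],[29,8],[30,0]]
[[7,16],[16,20],[27,0],[29,8],[30,0]]
[[7,16],[16,20],[27,0],[29,19],[31,0]]
[[7,16],[16,20],[27,3],[29,19],[31,0]]
[[7,16],[16,20],[27,3],[29,19],[31,0]]
[[7,16],[16,20],[27,3],[29,19],[31,0]]
[[7,16],[16,20],[27,13],[29,19],[31,0]]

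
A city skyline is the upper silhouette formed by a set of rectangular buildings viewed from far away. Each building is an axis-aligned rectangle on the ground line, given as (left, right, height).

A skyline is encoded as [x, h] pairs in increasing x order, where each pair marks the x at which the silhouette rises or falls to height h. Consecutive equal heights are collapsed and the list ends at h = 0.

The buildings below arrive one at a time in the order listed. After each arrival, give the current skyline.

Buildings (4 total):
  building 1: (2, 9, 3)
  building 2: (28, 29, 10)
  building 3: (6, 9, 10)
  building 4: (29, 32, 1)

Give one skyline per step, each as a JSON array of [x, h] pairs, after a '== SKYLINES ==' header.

== SKYLINES ==
[[2,3],[9,0]]
[[2,3],[9,0],[28,10],[29,0]]
[[2,3],[6,10],[9,0],[28,10],[29,0]]
[[2,3],[6,10],[9,0],[28,10],[29,1],[32,0]]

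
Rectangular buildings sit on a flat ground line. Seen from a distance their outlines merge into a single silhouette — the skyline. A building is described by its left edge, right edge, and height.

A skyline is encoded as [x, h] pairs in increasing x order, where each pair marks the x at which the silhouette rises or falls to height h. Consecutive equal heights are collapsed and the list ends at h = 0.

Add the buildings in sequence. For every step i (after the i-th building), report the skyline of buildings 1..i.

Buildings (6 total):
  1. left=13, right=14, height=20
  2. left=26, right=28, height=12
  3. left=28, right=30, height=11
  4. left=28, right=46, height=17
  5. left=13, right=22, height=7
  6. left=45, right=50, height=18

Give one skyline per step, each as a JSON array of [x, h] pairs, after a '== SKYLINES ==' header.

== SKYLINES ==
[[13,20],[14,0]]
[[13,20],[14,0],[26,12],[28,0]]
[[13,20],[14,0],[26,12],[28,11],[30,0]]
[[13,20],[14,0],[26,12],[28,17],[46,0]]
[[13,20],[14,7],[22,0],[26,12],[28,17],[46,0]]
[[13,20],[14,7],[22,0],[26,12],[28,17],[45,18],[50,0]]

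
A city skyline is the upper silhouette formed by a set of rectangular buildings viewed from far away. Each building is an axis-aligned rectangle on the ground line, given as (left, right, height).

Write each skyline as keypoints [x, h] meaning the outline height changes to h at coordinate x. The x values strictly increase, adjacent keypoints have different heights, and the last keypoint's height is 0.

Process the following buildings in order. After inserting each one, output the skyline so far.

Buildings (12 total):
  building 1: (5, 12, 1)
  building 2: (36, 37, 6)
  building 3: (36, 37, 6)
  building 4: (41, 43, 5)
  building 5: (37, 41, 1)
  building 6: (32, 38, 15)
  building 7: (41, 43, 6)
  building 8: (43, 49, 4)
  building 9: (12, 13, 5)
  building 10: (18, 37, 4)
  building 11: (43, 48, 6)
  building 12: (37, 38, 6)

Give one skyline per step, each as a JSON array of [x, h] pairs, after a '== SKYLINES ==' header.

== SKYLINES ==
[[5,1],[12,0]]
[[5,1],[12,0],[36,6],[37,0]]
[[5,1],[12,0],[36,6],[37,0]]
[[5,1],[12,0],[36,6],[37,0],[41,5],[43,0]]
[[5,1],[12,0],[36,6],[37,1],[41,5],[43,0]]
[[5,1],[12,0],[32,15],[38,1],[41,5],[43,0]]
[[5,1],[12,0],[32,15],[38,1],[41,6],[43,0]]
[[5,1],[12,0],[32,15],[38,1],[41,6],[43,4],[49,0]]
[[5,1],[12,5],[13,0],[32,15],[38,1],[41,6],[43,4],[49,0]]
[[5,1],[12,5],[13,0],[18,4],[32,15],[38,1],[41,6],[43,4],[49,0]]
[[5,1],[12,5],[13,0],[18,4],[32,15],[38,1],[41,6],[48,4],[49,0]]
[[5,1],[12,5],[13,0],[18,4],[32,15],[38,1],[41,6],[48,4],[49,0]]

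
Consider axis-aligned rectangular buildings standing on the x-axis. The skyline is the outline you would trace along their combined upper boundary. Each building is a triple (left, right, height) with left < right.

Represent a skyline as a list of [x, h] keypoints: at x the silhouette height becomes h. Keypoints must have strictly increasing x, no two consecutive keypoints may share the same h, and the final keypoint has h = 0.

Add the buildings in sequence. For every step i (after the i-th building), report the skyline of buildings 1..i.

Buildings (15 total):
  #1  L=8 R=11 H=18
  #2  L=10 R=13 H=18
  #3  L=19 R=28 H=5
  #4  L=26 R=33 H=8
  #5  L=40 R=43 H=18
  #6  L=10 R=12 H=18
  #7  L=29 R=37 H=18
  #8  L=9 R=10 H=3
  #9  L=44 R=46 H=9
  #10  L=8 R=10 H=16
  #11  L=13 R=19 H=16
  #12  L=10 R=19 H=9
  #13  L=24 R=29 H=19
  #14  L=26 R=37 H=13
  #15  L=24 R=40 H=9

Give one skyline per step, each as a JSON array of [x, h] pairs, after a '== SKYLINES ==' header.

== SKYLINES ==
[[8,18],[11,0]]
[[8,18],[13,0]]
[[8,18],[13,0],[19,5],[28,0]]
[[8,18],[13,0],[19,5],[26,8],[33,0]]
[[8,18],[13,0],[19,5],[26,8],[33,0],[40,18],[43,0]]
[[8,18],[13,0],[19,5],[26,8],[33,0],[40,18],[43,0]]
[[8,18],[13,0],[19,5],[26,8],[29,18],[37,0],[40,18],[43,0]]
[[8,18],[13,0],[19,5],[26,8],[29,18],[37,0],[40,18],[43,0]]
[[8,18],[13,0],[19,5],[26,8],[29,18],[37,0],[40,18],[43,0],[44,9],[46,0]]
[[8,18],[13,0],[19,5],[26,8],[29,18],[37,0],[40,18],[43,0],[44,9],[46,0]]
[[8,18],[13,16],[19,5],[26,8],[29,18],[37,0],[40,18],[43,0],[44,9],[46,0]]
[[8,18],[13,16],[19,5],[26,8],[29,18],[37,0],[40,18],[43,0],[44,9],[46,0]]
[[8,18],[13,16],[19,5],[24,19],[29,18],[37,0],[40,18],[43,0],[44,9],[46,0]]
[[8,18],[13,16],[19,5],[24,19],[29,18],[37,0],[40,18],[43,0],[44,9],[46,0]]
[[8,18],[13,16],[19,5],[24,19],[29,18],[37,9],[40,18],[43,0],[44,9],[46,0]]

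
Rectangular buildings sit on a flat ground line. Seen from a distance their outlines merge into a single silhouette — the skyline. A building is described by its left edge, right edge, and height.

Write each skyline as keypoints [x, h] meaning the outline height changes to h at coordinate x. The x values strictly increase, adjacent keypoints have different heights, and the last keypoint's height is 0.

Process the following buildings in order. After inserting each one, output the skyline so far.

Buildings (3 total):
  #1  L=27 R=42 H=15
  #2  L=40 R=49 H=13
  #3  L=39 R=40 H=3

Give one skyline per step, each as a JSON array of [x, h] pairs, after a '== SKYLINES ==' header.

== SKYLINES ==
[[27,15],[42,0]]
[[27,15],[42,13],[49,0]]
[[27,15],[42,13],[49,0]]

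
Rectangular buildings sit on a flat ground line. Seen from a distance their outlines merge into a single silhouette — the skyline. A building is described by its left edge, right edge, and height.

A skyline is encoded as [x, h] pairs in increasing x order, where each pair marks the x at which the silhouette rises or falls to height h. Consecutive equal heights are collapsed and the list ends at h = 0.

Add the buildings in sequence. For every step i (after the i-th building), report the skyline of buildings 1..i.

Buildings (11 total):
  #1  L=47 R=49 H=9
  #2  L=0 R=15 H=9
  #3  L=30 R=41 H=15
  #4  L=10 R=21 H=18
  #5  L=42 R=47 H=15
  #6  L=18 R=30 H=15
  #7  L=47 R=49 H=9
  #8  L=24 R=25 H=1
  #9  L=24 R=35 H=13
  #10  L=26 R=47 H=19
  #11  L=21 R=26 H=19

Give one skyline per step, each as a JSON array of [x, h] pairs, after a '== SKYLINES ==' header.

== SKYLINES ==
[[47,9],[49,0]]
[[0,9],[15,0],[47,9],[49,0]]
[[0,9],[15,0],[30,15],[41,0],[47,9],[49,0]]
[[0,9],[10,18],[21,0],[30,15],[41,0],[47,9],[49,0]]
[[0,9],[10,18],[21,0],[30,15],[41,0],[42,15],[47,9],[49,0]]
[[0,9],[10,18],[21,15],[41,0],[42,15],[47,9],[49,0]]
[[0,9],[10,18],[21,15],[41,0],[42,15],[47,9],[49,0]]
[[0,9],[10,18],[21,15],[41,0],[42,15],[47,9],[49,0]]
[[0,9],[10,18],[21,15],[41,0],[42,15],[47,9],[49,0]]
[[0,9],[10,18],[21,15],[26,19],[47,9],[49,0]]
[[0,9],[10,18],[21,19],[47,9],[49,0]]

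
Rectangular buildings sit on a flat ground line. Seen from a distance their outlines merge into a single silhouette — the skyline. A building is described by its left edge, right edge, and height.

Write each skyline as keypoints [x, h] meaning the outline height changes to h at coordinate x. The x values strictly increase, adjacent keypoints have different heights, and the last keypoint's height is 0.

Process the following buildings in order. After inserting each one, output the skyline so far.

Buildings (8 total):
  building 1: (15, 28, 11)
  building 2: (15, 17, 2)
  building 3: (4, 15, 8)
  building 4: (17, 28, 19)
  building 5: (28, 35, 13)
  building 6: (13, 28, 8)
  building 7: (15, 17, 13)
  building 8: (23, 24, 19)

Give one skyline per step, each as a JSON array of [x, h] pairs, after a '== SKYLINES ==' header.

== SKYLINES ==
[[15,11],[28,0]]
[[15,11],[28,0]]
[[4,8],[15,11],[28,0]]
[[4,8],[15,11],[17,19],[28,0]]
[[4,8],[15,11],[17,19],[28,13],[35,0]]
[[4,8],[15,11],[17,19],[28,13],[35,0]]
[[4,8],[15,13],[17,19],[28,13],[35,0]]
[[4,8],[15,13],[17,19],[28,13],[35,0]]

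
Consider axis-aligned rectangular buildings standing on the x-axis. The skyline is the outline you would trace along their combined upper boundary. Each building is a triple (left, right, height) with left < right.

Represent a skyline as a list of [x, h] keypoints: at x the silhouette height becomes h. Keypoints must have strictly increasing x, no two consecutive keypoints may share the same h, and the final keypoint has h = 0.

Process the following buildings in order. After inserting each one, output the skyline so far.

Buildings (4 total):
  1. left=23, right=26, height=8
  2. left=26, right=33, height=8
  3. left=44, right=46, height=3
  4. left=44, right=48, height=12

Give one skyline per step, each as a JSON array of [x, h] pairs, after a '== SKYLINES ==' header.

== SKYLINES ==
[[23,8],[26,0]]
[[23,8],[33,0]]
[[23,8],[33,0],[44,3],[46,0]]
[[23,8],[33,0],[44,12],[48,0]]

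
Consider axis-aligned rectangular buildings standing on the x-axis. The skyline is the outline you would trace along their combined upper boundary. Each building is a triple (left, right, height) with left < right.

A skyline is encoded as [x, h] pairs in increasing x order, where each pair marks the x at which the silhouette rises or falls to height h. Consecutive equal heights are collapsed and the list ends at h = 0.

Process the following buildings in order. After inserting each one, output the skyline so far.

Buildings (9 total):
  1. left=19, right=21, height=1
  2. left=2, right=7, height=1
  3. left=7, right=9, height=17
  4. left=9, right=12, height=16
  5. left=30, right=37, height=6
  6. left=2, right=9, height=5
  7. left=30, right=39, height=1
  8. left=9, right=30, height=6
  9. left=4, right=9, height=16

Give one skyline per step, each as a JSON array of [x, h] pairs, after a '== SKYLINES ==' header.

== SKYLINES ==
[[19,1],[21,0]]
[[2,1],[7,0],[19,1],[21,0]]
[[2,1],[7,17],[9,0],[19,1],[21,0]]
[[2,1],[7,17],[9,16],[12,0],[19,1],[21,0]]
[[2,1],[7,17],[9,16],[12,0],[19,1],[21,0],[30,6],[37,0]]
[[2,5],[7,17],[9,16],[12,0],[19,1],[21,0],[30,6],[37,0]]
[[2,5],[7,17],[9,16],[12,0],[19,1],[21,0],[30,6],[37,1],[39,0]]
[[2,5],[7,17],[9,16],[12,6],[37,1],[39,0]]
[[2,5],[4,16],[7,17],[9,16],[12,6],[37,1],[39,0]]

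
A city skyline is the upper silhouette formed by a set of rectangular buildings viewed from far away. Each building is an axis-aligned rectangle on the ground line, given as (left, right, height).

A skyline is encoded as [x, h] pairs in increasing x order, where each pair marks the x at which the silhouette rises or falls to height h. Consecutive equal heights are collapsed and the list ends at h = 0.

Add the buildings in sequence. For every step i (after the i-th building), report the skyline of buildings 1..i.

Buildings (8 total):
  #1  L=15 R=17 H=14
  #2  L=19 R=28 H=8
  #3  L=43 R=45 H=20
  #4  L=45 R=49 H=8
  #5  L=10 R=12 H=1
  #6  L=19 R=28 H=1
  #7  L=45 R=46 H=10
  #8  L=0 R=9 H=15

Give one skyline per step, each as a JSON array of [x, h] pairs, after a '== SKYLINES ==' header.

== SKYLINES ==
[[15,14],[17,0]]
[[15,14],[17,0],[19,8],[28,0]]
[[15,14],[17,0],[19,8],[28,0],[43,20],[45,0]]
[[15,14],[17,0],[19,8],[28,0],[43,20],[45,8],[49,0]]
[[10,1],[12,0],[15,14],[17,0],[19,8],[28,0],[43,20],[45,8],[49,0]]
[[10,1],[12,0],[15,14],[17,0],[19,8],[28,0],[43,20],[45,8],[49,0]]
[[10,1],[12,0],[15,14],[17,0],[19,8],[28,0],[43,20],[45,10],[46,8],[49,0]]
[[0,15],[9,0],[10,1],[12,0],[15,14],[17,0],[19,8],[28,0],[43,20],[45,10],[46,8],[49,0]]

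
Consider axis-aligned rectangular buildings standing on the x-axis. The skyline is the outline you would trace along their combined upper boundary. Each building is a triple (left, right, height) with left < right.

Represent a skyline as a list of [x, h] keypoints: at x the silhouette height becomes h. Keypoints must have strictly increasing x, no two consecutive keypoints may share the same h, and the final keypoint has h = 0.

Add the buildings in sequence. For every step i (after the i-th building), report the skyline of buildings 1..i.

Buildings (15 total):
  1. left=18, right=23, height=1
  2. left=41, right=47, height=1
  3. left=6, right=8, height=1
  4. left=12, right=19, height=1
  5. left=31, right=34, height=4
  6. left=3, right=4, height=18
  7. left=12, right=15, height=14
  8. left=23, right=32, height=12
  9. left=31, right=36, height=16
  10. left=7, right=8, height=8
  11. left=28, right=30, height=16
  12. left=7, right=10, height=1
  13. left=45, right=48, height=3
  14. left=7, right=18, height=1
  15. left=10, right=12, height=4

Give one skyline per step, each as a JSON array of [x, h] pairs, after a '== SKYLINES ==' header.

== SKYLINES ==
[[18,1],[23,0]]
[[18,1],[23,0],[41,1],[47,0]]
[[6,1],[8,0],[18,1],[23,0],[41,1],[47,0]]
[[6,1],[8,0],[12,1],[23,0],[41,1],[47,0]]
[[6,1],[8,0],[12,1],[23,0],[31,4],[34,0],[41,1],[47,0]]
[[3,18],[4,0],[6,1],[8,0],[12,1],[23,0],[31,4],[34,0],[41,1],[47,0]]
[[3,18],[4,0],[6,1],[8,0],[12,14],[15,1],[23,0],[31,4],[34,0],[41,1],[47,0]]
[[3,18],[4,0],[6,1],[8,0],[12,14],[15,1],[23,12],[32,4],[34,0],[41,1],[47,0]]
[[3,18],[4,0],[6,1],[8,0],[12,14],[15,1],[23,12],[31,16],[36,0],[41,1],[47,0]]
[[3,18],[4,0],[6,1],[7,8],[8,0],[12,14],[15,1],[23,12],[31,16],[36,0],[41,1],[47,0]]
[[3,18],[4,0],[6,1],[7,8],[8,0],[12,14],[15,1],[23,12],[28,16],[30,12],[31,16],[36,0],[41,1],[47,0]]
[[3,18],[4,0],[6,1],[7,8],[8,1],[10,0],[12,14],[15,1],[23,12],[28,16],[30,12],[31,16],[36,0],[41,1],[47,0]]
[[3,18],[4,0],[6,1],[7,8],[8,1],[10,0],[12,14],[15,1],[23,12],[28,16],[30,12],[31,16],[36,0],[41,1],[45,3],[48,0]]
[[3,18],[4,0],[6,1],[7,8],[8,1],[12,14],[15,1],[23,12],[28,16],[30,12],[31,16],[36,0],[41,1],[45,3],[48,0]]
[[3,18],[4,0],[6,1],[7,8],[8,1],[10,4],[12,14],[15,1],[23,12],[28,16],[30,12],[31,16],[36,0],[41,1],[45,3],[48,0]]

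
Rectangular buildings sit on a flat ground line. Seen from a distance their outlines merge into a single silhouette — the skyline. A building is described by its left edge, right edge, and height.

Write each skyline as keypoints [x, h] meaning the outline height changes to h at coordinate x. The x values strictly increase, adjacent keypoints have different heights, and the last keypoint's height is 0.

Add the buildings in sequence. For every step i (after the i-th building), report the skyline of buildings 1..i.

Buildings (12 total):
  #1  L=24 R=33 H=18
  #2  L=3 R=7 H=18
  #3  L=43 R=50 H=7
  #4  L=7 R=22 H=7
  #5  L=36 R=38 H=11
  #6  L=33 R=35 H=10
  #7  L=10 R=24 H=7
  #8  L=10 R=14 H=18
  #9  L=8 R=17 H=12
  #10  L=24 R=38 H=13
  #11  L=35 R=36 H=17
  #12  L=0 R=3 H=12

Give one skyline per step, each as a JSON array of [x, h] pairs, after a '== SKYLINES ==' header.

== SKYLINES ==
[[24,18],[33,0]]
[[3,18],[7,0],[24,18],[33,0]]
[[3,18],[7,0],[24,18],[33,0],[43,7],[50,0]]
[[3,18],[7,7],[22,0],[24,18],[33,0],[43,7],[50,0]]
[[3,18],[7,7],[22,0],[24,18],[33,0],[36,11],[38,0],[43,7],[50,0]]
[[3,18],[7,7],[22,0],[24,18],[33,10],[35,0],[36,11],[38,0],[43,7],[50,0]]
[[3,18],[7,7],[24,18],[33,10],[35,0],[36,11],[38,0],[43,7],[50,0]]
[[3,18],[7,7],[10,18],[14,7],[24,18],[33,10],[35,0],[36,11],[38,0],[43,7],[50,0]]
[[3,18],[7,7],[8,12],[10,18],[14,12],[17,7],[24,18],[33,10],[35,0],[36,11],[38,0],[43,7],[50,0]]
[[3,18],[7,7],[8,12],[10,18],[14,12],[17,7],[24,18],[33,13],[38,0],[43,7],[50,0]]
[[3,18],[7,7],[8,12],[10,18],[14,12],[17,7],[24,18],[33,13],[35,17],[36,13],[38,0],[43,7],[50,0]]
[[0,12],[3,18],[7,7],[8,12],[10,18],[14,12],[17,7],[24,18],[33,13],[35,17],[36,13],[38,0],[43,7],[50,0]]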